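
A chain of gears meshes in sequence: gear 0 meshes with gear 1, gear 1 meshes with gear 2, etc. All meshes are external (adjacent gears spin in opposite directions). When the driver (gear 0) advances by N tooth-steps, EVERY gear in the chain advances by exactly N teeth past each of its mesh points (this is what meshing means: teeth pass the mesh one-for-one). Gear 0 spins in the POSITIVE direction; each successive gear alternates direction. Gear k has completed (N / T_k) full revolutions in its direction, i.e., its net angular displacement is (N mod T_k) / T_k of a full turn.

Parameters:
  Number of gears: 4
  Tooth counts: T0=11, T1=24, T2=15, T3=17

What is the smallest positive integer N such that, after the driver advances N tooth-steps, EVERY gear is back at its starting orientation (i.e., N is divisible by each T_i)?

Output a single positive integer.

Answer: 22440

Derivation:
Gear k returns to start when N is a multiple of T_k.
All gears at start simultaneously when N is a common multiple of [11, 24, 15, 17]; the smallest such N is lcm(11, 24, 15, 17).
Start: lcm = T0 = 11
Fold in T1=24: gcd(11, 24) = 1; lcm(11, 24) = 11 * 24 / 1 = 264 / 1 = 264
Fold in T2=15: gcd(264, 15) = 3; lcm(264, 15) = 264 * 15 / 3 = 3960 / 3 = 1320
Fold in T3=17: gcd(1320, 17) = 1; lcm(1320, 17) = 1320 * 17 / 1 = 22440 / 1 = 22440
Full cycle length = 22440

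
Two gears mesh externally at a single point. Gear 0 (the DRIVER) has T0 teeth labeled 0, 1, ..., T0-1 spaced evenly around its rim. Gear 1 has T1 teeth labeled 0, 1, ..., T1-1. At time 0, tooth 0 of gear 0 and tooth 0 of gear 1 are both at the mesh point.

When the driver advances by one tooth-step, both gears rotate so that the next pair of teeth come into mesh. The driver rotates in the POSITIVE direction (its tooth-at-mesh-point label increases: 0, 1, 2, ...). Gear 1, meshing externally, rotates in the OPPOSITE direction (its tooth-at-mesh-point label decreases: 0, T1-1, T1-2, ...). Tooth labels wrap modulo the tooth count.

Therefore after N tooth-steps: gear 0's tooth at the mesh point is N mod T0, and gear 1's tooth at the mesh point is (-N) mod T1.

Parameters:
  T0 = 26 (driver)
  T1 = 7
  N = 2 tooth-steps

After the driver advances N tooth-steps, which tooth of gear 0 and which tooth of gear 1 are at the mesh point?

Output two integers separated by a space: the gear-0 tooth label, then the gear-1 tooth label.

Gear 0 (driver, T0=26): tooth at mesh = N mod T0
  2 = 0 * 26 + 2, so 2 mod 26 = 2
  gear 0 tooth = 2
Gear 1 (driven, T1=7): tooth at mesh = (-N) mod T1
  2 = 0 * 7 + 2, so 2 mod 7 = 2
  (-2) mod 7 = (-2) mod 7 = 7 - 2 = 5
Mesh after 2 steps: gear-0 tooth 2 meets gear-1 tooth 5

Answer: 2 5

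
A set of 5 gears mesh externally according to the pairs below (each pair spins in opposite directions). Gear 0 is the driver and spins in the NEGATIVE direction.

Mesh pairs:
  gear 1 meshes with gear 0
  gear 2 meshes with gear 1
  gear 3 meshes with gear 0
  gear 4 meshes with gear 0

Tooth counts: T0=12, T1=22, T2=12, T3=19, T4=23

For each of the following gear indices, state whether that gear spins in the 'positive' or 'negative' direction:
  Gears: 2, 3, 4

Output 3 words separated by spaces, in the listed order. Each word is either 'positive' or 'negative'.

Answer: negative positive positive

Derivation:
Gear 0 (driver): negative (depth 0)
  gear 1: meshes with gear 0 -> depth 1 -> positive (opposite of gear 0)
  gear 2: meshes with gear 1 -> depth 2 -> negative (opposite of gear 1)
  gear 3: meshes with gear 0 -> depth 1 -> positive (opposite of gear 0)
  gear 4: meshes with gear 0 -> depth 1 -> positive (opposite of gear 0)
Queried indices 2, 3, 4 -> negative, positive, positive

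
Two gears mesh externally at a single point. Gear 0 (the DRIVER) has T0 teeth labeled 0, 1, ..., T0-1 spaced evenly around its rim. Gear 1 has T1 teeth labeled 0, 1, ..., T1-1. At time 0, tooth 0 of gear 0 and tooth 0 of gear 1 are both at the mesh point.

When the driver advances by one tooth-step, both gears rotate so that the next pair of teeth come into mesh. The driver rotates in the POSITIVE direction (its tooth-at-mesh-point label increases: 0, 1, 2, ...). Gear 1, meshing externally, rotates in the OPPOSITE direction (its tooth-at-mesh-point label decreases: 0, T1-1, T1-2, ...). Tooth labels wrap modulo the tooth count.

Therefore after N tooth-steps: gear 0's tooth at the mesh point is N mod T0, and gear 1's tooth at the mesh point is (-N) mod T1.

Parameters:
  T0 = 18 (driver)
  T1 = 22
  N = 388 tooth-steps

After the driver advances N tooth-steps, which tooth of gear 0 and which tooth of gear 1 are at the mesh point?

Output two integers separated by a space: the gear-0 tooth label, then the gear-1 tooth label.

Gear 0 (driver, T0=18): tooth at mesh = N mod T0
  388 = 21 * 18 + 10, so 388 mod 18 = 10
  gear 0 tooth = 10
Gear 1 (driven, T1=22): tooth at mesh = (-N) mod T1
  388 = 17 * 22 + 14, so 388 mod 22 = 14
  (-388) mod 22 = (-14) mod 22 = 22 - 14 = 8
Mesh after 388 steps: gear-0 tooth 10 meets gear-1 tooth 8

Answer: 10 8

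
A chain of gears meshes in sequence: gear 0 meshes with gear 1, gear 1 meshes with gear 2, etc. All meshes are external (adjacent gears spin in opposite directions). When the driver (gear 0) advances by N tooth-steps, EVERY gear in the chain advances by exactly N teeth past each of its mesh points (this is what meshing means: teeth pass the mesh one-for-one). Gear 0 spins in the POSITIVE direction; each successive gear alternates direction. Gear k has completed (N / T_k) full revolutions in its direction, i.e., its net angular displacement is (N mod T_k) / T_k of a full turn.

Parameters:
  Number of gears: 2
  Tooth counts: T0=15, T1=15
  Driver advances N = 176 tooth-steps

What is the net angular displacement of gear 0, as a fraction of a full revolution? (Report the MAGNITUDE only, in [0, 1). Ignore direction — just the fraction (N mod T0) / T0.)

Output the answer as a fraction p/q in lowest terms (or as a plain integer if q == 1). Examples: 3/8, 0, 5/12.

Answer: 11/15

Derivation:
Chain of 2 gears, tooth counts: [15, 15]
  gear 0: T0=15, direction=positive, advance = 176 mod 15 = 11 teeth = 11/15 turn
  gear 1: T1=15, direction=negative, advance = 176 mod 15 = 11 teeth = 11/15 turn
Gear 0: 176 mod 15 = 11
Fraction = 11 / 15 = 11/15 (gcd(11,15)=1) = 11/15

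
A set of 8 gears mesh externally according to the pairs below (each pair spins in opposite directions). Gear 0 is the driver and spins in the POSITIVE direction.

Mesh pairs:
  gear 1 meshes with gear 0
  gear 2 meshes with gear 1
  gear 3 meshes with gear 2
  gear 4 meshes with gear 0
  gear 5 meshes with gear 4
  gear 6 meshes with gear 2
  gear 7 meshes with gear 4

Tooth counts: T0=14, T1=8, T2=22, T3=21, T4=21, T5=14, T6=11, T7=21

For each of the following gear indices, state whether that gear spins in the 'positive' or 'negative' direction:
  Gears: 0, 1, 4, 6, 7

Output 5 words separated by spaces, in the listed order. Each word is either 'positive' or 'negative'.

Answer: positive negative negative negative positive

Derivation:
Gear 0 (driver): positive (depth 0)
  gear 1: meshes with gear 0 -> depth 1 -> negative (opposite of gear 0)
  gear 2: meshes with gear 1 -> depth 2 -> positive (opposite of gear 1)
  gear 3: meshes with gear 2 -> depth 3 -> negative (opposite of gear 2)
  gear 4: meshes with gear 0 -> depth 1 -> negative (opposite of gear 0)
  gear 5: meshes with gear 4 -> depth 2 -> positive (opposite of gear 4)
  gear 6: meshes with gear 2 -> depth 3 -> negative (opposite of gear 2)
  gear 7: meshes with gear 4 -> depth 2 -> positive (opposite of gear 4)
Queried indices 0, 1, 4, 6, 7 -> positive, negative, negative, negative, positive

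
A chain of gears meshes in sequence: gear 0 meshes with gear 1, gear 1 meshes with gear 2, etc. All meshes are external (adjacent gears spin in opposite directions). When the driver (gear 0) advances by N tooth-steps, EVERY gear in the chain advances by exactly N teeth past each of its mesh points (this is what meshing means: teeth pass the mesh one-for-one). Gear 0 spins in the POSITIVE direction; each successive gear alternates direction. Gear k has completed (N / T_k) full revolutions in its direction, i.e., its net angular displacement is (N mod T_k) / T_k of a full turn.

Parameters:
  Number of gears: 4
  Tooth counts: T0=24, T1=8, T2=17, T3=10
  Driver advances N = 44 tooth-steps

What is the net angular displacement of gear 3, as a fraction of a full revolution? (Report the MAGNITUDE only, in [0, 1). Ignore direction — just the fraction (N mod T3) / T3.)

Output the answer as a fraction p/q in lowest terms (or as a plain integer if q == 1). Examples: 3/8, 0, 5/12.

Chain of 4 gears, tooth counts: [24, 8, 17, 10]
  gear 0: T0=24, direction=positive, advance = 44 mod 24 = 20 teeth = 20/24 turn
  gear 1: T1=8, direction=negative, advance = 44 mod 8 = 4 teeth = 4/8 turn
  gear 2: T2=17, direction=positive, advance = 44 mod 17 = 10 teeth = 10/17 turn
  gear 3: T3=10, direction=negative, advance = 44 mod 10 = 4 teeth = 4/10 turn
Gear 3: 44 mod 10 = 4
Fraction = 4 / 10 = 2/5 (gcd(4,10)=2) = 2/5

Answer: 2/5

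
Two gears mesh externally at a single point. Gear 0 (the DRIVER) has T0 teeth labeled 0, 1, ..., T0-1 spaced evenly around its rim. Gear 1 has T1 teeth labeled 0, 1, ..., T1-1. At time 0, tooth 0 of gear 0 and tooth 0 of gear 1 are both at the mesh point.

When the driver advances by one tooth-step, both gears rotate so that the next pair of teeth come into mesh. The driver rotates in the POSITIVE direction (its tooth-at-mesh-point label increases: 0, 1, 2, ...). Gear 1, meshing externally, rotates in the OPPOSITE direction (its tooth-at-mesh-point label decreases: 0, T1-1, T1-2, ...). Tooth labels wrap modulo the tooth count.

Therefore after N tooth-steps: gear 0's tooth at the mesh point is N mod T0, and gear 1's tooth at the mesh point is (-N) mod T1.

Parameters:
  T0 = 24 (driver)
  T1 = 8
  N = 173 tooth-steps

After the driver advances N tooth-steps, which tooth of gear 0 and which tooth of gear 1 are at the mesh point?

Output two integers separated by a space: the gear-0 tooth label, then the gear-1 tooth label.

Gear 0 (driver, T0=24): tooth at mesh = N mod T0
  173 = 7 * 24 + 5, so 173 mod 24 = 5
  gear 0 tooth = 5
Gear 1 (driven, T1=8): tooth at mesh = (-N) mod T1
  173 = 21 * 8 + 5, so 173 mod 8 = 5
  (-173) mod 8 = (-5) mod 8 = 8 - 5 = 3
Mesh after 173 steps: gear-0 tooth 5 meets gear-1 tooth 3

Answer: 5 3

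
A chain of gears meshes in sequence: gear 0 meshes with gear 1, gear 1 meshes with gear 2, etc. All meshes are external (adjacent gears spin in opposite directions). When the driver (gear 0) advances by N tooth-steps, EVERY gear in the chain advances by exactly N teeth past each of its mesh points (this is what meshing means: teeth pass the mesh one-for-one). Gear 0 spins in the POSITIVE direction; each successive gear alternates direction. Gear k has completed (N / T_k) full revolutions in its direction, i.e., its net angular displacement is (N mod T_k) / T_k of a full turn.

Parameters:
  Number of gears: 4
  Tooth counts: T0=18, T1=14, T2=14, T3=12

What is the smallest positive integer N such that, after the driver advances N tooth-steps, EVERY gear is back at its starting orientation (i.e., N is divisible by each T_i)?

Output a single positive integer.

Gear k returns to start when N is a multiple of T_k.
All gears at start simultaneously when N is a common multiple of [18, 14, 14, 12]; the smallest such N is lcm(18, 14, 14, 12).
Start: lcm = T0 = 18
Fold in T1=14: gcd(18, 14) = 2; lcm(18, 14) = 18 * 14 / 2 = 252 / 2 = 126
Fold in T2=14: gcd(126, 14) = 14; lcm(126, 14) = 126 * 14 / 14 = 1764 / 14 = 126
Fold in T3=12: gcd(126, 12) = 6; lcm(126, 12) = 126 * 12 / 6 = 1512 / 6 = 252
Full cycle length = 252

Answer: 252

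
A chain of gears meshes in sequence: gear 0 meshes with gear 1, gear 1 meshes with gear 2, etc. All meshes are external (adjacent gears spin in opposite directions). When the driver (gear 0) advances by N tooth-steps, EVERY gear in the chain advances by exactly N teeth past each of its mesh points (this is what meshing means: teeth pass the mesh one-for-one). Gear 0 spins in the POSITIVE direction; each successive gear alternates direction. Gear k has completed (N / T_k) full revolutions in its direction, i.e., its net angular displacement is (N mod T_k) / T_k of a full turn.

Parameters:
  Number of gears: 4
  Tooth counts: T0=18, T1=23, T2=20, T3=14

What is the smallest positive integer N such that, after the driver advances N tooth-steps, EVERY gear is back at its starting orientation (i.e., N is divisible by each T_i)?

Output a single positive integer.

Gear k returns to start when N is a multiple of T_k.
All gears at start simultaneously when N is a common multiple of [18, 23, 20, 14]; the smallest such N is lcm(18, 23, 20, 14).
Start: lcm = T0 = 18
Fold in T1=23: gcd(18, 23) = 1; lcm(18, 23) = 18 * 23 / 1 = 414 / 1 = 414
Fold in T2=20: gcd(414, 20) = 2; lcm(414, 20) = 414 * 20 / 2 = 8280 / 2 = 4140
Fold in T3=14: gcd(4140, 14) = 2; lcm(4140, 14) = 4140 * 14 / 2 = 57960 / 2 = 28980
Full cycle length = 28980

Answer: 28980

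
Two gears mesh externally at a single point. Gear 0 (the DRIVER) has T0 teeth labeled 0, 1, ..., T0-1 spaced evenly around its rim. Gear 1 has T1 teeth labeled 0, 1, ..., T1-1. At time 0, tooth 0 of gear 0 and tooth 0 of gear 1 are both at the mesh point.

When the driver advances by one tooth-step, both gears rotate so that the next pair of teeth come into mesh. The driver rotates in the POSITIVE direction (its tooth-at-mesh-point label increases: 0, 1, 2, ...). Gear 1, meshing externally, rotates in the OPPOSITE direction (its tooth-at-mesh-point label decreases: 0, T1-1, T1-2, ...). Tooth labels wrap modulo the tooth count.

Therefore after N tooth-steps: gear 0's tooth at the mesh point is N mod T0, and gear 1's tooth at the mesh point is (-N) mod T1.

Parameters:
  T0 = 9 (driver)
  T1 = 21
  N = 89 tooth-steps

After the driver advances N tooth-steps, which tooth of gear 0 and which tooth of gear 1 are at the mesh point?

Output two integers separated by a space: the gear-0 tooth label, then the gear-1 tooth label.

Answer: 8 16

Derivation:
Gear 0 (driver, T0=9): tooth at mesh = N mod T0
  89 = 9 * 9 + 8, so 89 mod 9 = 8
  gear 0 tooth = 8
Gear 1 (driven, T1=21): tooth at mesh = (-N) mod T1
  89 = 4 * 21 + 5, so 89 mod 21 = 5
  (-89) mod 21 = (-5) mod 21 = 21 - 5 = 16
Mesh after 89 steps: gear-0 tooth 8 meets gear-1 tooth 16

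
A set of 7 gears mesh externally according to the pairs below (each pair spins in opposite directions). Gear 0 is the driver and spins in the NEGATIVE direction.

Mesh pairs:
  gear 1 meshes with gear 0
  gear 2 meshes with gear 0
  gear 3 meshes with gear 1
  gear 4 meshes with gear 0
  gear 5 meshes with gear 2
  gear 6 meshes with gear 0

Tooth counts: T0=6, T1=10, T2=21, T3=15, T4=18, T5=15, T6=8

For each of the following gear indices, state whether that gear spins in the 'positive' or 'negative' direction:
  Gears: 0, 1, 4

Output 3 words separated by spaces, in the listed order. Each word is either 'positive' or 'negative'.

Answer: negative positive positive

Derivation:
Gear 0 (driver): negative (depth 0)
  gear 1: meshes with gear 0 -> depth 1 -> positive (opposite of gear 0)
  gear 2: meshes with gear 0 -> depth 1 -> positive (opposite of gear 0)
  gear 3: meshes with gear 1 -> depth 2 -> negative (opposite of gear 1)
  gear 4: meshes with gear 0 -> depth 1 -> positive (opposite of gear 0)
  gear 5: meshes with gear 2 -> depth 2 -> negative (opposite of gear 2)
  gear 6: meshes with gear 0 -> depth 1 -> positive (opposite of gear 0)
Queried indices 0, 1, 4 -> negative, positive, positive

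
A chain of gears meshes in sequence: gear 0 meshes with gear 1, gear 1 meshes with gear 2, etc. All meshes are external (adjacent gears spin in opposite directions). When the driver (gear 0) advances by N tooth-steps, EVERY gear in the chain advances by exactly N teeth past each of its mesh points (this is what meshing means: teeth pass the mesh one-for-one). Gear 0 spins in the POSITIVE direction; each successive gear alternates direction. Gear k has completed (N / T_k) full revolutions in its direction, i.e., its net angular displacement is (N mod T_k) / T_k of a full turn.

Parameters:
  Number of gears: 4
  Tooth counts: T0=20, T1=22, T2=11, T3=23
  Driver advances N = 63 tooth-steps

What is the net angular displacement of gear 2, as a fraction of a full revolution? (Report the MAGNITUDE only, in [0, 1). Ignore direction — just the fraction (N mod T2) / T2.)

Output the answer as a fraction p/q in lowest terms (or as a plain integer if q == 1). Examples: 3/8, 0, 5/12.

Answer: 8/11

Derivation:
Chain of 4 gears, tooth counts: [20, 22, 11, 23]
  gear 0: T0=20, direction=positive, advance = 63 mod 20 = 3 teeth = 3/20 turn
  gear 1: T1=22, direction=negative, advance = 63 mod 22 = 19 teeth = 19/22 turn
  gear 2: T2=11, direction=positive, advance = 63 mod 11 = 8 teeth = 8/11 turn
  gear 3: T3=23, direction=negative, advance = 63 mod 23 = 17 teeth = 17/23 turn
Gear 2: 63 mod 11 = 8
Fraction = 8 / 11 = 8/11 (gcd(8,11)=1) = 8/11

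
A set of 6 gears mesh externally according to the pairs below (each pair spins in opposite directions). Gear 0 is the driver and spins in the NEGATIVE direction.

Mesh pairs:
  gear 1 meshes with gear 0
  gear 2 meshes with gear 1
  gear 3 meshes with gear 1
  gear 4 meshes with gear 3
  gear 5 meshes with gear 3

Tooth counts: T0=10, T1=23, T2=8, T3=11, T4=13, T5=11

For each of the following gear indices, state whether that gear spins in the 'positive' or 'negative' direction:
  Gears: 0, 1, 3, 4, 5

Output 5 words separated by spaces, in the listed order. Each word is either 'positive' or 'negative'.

Answer: negative positive negative positive positive

Derivation:
Gear 0 (driver): negative (depth 0)
  gear 1: meshes with gear 0 -> depth 1 -> positive (opposite of gear 0)
  gear 2: meshes with gear 1 -> depth 2 -> negative (opposite of gear 1)
  gear 3: meshes with gear 1 -> depth 2 -> negative (opposite of gear 1)
  gear 4: meshes with gear 3 -> depth 3 -> positive (opposite of gear 3)
  gear 5: meshes with gear 3 -> depth 3 -> positive (opposite of gear 3)
Queried indices 0, 1, 3, 4, 5 -> negative, positive, negative, positive, positive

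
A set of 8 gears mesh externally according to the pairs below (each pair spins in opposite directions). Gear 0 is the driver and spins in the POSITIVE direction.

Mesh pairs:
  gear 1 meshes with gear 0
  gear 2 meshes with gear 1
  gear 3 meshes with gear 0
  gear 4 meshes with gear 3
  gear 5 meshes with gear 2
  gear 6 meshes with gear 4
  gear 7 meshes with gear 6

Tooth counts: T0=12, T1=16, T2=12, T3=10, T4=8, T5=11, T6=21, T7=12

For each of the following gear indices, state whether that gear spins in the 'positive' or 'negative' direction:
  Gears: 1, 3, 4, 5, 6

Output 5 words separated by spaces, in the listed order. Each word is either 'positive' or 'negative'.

Answer: negative negative positive negative negative

Derivation:
Gear 0 (driver): positive (depth 0)
  gear 1: meshes with gear 0 -> depth 1 -> negative (opposite of gear 0)
  gear 2: meshes with gear 1 -> depth 2 -> positive (opposite of gear 1)
  gear 3: meshes with gear 0 -> depth 1 -> negative (opposite of gear 0)
  gear 4: meshes with gear 3 -> depth 2 -> positive (opposite of gear 3)
  gear 5: meshes with gear 2 -> depth 3 -> negative (opposite of gear 2)
  gear 6: meshes with gear 4 -> depth 3 -> negative (opposite of gear 4)
  gear 7: meshes with gear 6 -> depth 4 -> positive (opposite of gear 6)
Queried indices 1, 3, 4, 5, 6 -> negative, negative, positive, negative, negative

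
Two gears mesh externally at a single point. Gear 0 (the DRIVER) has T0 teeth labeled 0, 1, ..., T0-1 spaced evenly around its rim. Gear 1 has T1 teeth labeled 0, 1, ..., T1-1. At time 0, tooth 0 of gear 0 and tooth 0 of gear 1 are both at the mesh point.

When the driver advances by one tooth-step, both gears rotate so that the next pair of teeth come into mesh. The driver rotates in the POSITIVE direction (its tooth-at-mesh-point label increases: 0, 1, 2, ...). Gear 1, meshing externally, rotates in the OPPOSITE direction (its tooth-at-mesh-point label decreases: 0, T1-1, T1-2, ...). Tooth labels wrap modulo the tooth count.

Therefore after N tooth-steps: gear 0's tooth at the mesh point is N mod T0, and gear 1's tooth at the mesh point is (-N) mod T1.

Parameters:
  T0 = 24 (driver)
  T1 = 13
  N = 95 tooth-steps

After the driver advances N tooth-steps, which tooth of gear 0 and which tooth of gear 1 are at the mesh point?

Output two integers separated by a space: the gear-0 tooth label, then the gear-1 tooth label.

Answer: 23 9

Derivation:
Gear 0 (driver, T0=24): tooth at mesh = N mod T0
  95 = 3 * 24 + 23, so 95 mod 24 = 23
  gear 0 tooth = 23
Gear 1 (driven, T1=13): tooth at mesh = (-N) mod T1
  95 = 7 * 13 + 4, so 95 mod 13 = 4
  (-95) mod 13 = (-4) mod 13 = 13 - 4 = 9
Mesh after 95 steps: gear-0 tooth 23 meets gear-1 tooth 9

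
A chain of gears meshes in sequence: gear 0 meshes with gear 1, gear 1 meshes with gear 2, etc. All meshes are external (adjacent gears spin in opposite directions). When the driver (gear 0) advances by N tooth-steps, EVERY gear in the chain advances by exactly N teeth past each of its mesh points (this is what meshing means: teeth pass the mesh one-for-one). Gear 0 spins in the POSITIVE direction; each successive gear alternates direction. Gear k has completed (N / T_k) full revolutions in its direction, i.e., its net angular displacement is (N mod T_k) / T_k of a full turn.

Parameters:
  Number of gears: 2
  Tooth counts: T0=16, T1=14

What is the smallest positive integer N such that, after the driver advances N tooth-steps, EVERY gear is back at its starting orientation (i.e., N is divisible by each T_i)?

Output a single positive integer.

Answer: 112

Derivation:
Gear k returns to start when N is a multiple of T_k.
All gears at start simultaneously when N is a common multiple of [16, 14]; the smallest such N is lcm(16, 14).
Start: lcm = T0 = 16
Fold in T1=14: gcd(16, 14) = 2; lcm(16, 14) = 16 * 14 / 2 = 224 / 2 = 112
Full cycle length = 112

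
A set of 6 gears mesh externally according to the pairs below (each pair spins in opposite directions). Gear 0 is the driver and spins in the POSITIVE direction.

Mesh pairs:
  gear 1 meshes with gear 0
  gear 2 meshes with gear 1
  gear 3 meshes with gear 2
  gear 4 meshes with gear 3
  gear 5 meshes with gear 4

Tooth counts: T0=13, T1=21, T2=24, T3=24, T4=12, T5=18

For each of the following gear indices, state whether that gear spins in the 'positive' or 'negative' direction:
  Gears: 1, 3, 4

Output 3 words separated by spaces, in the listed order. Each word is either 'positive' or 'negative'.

Answer: negative negative positive

Derivation:
Gear 0 (driver): positive (depth 0)
  gear 1: meshes with gear 0 -> depth 1 -> negative (opposite of gear 0)
  gear 2: meshes with gear 1 -> depth 2 -> positive (opposite of gear 1)
  gear 3: meshes with gear 2 -> depth 3 -> negative (opposite of gear 2)
  gear 4: meshes with gear 3 -> depth 4 -> positive (opposite of gear 3)
  gear 5: meshes with gear 4 -> depth 5 -> negative (opposite of gear 4)
Queried indices 1, 3, 4 -> negative, negative, positive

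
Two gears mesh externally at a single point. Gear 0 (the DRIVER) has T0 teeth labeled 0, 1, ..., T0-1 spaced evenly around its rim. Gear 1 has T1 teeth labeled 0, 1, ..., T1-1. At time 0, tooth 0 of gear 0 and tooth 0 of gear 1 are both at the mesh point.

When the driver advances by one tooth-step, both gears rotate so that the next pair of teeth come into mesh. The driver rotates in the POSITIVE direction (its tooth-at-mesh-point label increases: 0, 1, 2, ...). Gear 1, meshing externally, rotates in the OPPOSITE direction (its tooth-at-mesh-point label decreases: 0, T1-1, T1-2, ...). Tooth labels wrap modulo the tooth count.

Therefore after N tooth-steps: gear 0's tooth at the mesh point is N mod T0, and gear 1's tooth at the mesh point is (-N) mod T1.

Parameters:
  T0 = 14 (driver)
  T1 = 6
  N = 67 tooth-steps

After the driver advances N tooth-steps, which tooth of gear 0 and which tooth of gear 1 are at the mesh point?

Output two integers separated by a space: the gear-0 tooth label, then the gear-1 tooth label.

Gear 0 (driver, T0=14): tooth at mesh = N mod T0
  67 = 4 * 14 + 11, so 67 mod 14 = 11
  gear 0 tooth = 11
Gear 1 (driven, T1=6): tooth at mesh = (-N) mod T1
  67 = 11 * 6 + 1, so 67 mod 6 = 1
  (-67) mod 6 = (-1) mod 6 = 6 - 1 = 5
Mesh after 67 steps: gear-0 tooth 11 meets gear-1 tooth 5

Answer: 11 5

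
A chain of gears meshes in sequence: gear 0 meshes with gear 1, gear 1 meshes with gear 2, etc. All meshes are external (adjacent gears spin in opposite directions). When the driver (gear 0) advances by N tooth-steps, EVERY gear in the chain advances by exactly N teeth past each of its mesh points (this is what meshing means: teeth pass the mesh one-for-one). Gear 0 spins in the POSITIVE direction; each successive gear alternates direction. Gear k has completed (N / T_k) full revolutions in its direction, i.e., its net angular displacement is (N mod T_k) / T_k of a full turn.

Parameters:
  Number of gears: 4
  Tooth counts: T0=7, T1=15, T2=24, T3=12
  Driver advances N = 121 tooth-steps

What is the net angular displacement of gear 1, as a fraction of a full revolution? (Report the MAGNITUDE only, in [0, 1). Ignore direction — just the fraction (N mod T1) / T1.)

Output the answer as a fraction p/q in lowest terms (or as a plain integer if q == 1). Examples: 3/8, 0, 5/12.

Answer: 1/15

Derivation:
Chain of 4 gears, tooth counts: [7, 15, 24, 12]
  gear 0: T0=7, direction=positive, advance = 121 mod 7 = 2 teeth = 2/7 turn
  gear 1: T1=15, direction=negative, advance = 121 mod 15 = 1 teeth = 1/15 turn
  gear 2: T2=24, direction=positive, advance = 121 mod 24 = 1 teeth = 1/24 turn
  gear 3: T3=12, direction=negative, advance = 121 mod 12 = 1 teeth = 1/12 turn
Gear 1: 121 mod 15 = 1
Fraction = 1 / 15 = 1/15 (gcd(1,15)=1) = 1/15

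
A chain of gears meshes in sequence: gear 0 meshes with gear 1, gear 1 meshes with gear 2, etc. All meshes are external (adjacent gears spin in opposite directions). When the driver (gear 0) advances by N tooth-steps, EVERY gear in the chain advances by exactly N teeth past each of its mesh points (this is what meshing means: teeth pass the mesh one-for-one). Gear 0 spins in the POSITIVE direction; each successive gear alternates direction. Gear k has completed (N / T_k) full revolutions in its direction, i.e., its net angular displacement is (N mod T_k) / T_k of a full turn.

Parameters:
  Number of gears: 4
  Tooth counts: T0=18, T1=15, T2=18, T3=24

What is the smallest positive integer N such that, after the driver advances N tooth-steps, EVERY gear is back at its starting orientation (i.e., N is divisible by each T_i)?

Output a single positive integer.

Gear k returns to start when N is a multiple of T_k.
All gears at start simultaneously when N is a common multiple of [18, 15, 18, 24]; the smallest such N is lcm(18, 15, 18, 24).
Start: lcm = T0 = 18
Fold in T1=15: gcd(18, 15) = 3; lcm(18, 15) = 18 * 15 / 3 = 270 / 3 = 90
Fold in T2=18: gcd(90, 18) = 18; lcm(90, 18) = 90 * 18 / 18 = 1620 / 18 = 90
Fold in T3=24: gcd(90, 24) = 6; lcm(90, 24) = 90 * 24 / 6 = 2160 / 6 = 360
Full cycle length = 360

Answer: 360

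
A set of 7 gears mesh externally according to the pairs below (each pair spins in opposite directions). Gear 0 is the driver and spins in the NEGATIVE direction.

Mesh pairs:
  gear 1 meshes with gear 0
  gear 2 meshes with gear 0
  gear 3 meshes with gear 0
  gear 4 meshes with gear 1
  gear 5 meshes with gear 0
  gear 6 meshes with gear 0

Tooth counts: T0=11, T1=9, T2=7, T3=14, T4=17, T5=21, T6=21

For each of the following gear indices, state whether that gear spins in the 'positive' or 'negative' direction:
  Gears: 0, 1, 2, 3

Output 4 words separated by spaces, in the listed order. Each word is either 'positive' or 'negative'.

Answer: negative positive positive positive

Derivation:
Gear 0 (driver): negative (depth 0)
  gear 1: meshes with gear 0 -> depth 1 -> positive (opposite of gear 0)
  gear 2: meshes with gear 0 -> depth 1 -> positive (opposite of gear 0)
  gear 3: meshes with gear 0 -> depth 1 -> positive (opposite of gear 0)
  gear 4: meshes with gear 1 -> depth 2 -> negative (opposite of gear 1)
  gear 5: meshes with gear 0 -> depth 1 -> positive (opposite of gear 0)
  gear 6: meshes with gear 0 -> depth 1 -> positive (opposite of gear 0)
Queried indices 0, 1, 2, 3 -> negative, positive, positive, positive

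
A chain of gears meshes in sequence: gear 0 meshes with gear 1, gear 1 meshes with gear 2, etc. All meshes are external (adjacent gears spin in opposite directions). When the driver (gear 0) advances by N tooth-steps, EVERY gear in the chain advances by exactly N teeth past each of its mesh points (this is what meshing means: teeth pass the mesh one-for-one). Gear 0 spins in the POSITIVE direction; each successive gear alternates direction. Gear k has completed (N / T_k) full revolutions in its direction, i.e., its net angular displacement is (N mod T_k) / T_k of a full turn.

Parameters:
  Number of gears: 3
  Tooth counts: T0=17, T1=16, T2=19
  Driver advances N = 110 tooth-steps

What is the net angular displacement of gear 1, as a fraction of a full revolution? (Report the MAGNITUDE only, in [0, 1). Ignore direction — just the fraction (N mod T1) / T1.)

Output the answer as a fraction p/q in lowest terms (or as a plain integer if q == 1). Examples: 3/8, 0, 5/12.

Chain of 3 gears, tooth counts: [17, 16, 19]
  gear 0: T0=17, direction=positive, advance = 110 mod 17 = 8 teeth = 8/17 turn
  gear 1: T1=16, direction=negative, advance = 110 mod 16 = 14 teeth = 14/16 turn
  gear 2: T2=19, direction=positive, advance = 110 mod 19 = 15 teeth = 15/19 turn
Gear 1: 110 mod 16 = 14
Fraction = 14 / 16 = 7/8 (gcd(14,16)=2) = 7/8

Answer: 7/8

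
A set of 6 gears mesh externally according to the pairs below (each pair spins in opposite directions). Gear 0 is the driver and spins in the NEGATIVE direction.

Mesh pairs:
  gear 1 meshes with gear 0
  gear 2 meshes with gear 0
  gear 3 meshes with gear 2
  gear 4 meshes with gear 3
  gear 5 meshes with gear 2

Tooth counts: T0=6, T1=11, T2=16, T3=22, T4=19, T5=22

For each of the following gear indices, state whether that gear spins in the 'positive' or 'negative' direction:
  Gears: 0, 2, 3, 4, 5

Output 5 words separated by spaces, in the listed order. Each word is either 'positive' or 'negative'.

Answer: negative positive negative positive negative

Derivation:
Gear 0 (driver): negative (depth 0)
  gear 1: meshes with gear 0 -> depth 1 -> positive (opposite of gear 0)
  gear 2: meshes with gear 0 -> depth 1 -> positive (opposite of gear 0)
  gear 3: meshes with gear 2 -> depth 2 -> negative (opposite of gear 2)
  gear 4: meshes with gear 3 -> depth 3 -> positive (opposite of gear 3)
  gear 5: meshes with gear 2 -> depth 2 -> negative (opposite of gear 2)
Queried indices 0, 2, 3, 4, 5 -> negative, positive, negative, positive, negative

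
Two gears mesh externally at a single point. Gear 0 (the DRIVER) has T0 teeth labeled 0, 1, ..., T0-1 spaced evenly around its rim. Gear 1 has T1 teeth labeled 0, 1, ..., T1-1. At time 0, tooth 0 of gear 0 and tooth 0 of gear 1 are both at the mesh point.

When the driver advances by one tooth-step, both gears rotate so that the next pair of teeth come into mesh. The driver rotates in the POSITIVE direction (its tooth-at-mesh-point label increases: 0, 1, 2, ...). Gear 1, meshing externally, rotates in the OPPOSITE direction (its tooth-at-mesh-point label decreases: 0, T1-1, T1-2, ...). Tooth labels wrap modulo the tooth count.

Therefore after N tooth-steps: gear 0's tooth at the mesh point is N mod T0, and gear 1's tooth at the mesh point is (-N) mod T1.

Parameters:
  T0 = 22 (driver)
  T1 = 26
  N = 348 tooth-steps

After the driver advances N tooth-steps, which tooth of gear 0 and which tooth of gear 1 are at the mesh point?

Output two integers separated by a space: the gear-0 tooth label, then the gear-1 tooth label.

Gear 0 (driver, T0=22): tooth at mesh = N mod T0
  348 = 15 * 22 + 18, so 348 mod 22 = 18
  gear 0 tooth = 18
Gear 1 (driven, T1=26): tooth at mesh = (-N) mod T1
  348 = 13 * 26 + 10, so 348 mod 26 = 10
  (-348) mod 26 = (-10) mod 26 = 26 - 10 = 16
Mesh after 348 steps: gear-0 tooth 18 meets gear-1 tooth 16

Answer: 18 16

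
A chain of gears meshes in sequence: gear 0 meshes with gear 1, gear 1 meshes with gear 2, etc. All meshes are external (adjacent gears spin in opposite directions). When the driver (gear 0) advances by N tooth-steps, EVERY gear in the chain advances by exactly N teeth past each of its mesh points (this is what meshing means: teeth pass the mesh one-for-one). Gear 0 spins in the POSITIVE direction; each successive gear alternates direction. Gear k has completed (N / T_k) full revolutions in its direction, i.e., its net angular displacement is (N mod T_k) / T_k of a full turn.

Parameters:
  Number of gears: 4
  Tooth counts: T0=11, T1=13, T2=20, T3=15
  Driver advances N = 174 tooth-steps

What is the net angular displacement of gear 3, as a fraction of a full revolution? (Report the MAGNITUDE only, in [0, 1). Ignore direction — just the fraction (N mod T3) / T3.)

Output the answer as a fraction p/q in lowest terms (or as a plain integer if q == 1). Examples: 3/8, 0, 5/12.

Answer: 3/5

Derivation:
Chain of 4 gears, tooth counts: [11, 13, 20, 15]
  gear 0: T0=11, direction=positive, advance = 174 mod 11 = 9 teeth = 9/11 turn
  gear 1: T1=13, direction=negative, advance = 174 mod 13 = 5 teeth = 5/13 turn
  gear 2: T2=20, direction=positive, advance = 174 mod 20 = 14 teeth = 14/20 turn
  gear 3: T3=15, direction=negative, advance = 174 mod 15 = 9 teeth = 9/15 turn
Gear 3: 174 mod 15 = 9
Fraction = 9 / 15 = 3/5 (gcd(9,15)=3) = 3/5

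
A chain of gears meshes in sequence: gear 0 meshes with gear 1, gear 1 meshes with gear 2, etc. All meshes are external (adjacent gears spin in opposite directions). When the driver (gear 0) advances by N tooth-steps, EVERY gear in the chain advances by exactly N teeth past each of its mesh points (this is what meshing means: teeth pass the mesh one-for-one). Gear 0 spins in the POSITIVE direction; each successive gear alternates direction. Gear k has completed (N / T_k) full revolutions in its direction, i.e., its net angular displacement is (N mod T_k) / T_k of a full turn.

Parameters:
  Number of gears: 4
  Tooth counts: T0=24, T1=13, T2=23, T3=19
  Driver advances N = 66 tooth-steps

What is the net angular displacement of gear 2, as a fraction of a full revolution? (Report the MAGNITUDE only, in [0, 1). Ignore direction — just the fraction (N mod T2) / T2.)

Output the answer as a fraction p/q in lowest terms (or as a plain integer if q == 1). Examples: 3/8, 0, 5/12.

Answer: 20/23

Derivation:
Chain of 4 gears, tooth counts: [24, 13, 23, 19]
  gear 0: T0=24, direction=positive, advance = 66 mod 24 = 18 teeth = 18/24 turn
  gear 1: T1=13, direction=negative, advance = 66 mod 13 = 1 teeth = 1/13 turn
  gear 2: T2=23, direction=positive, advance = 66 mod 23 = 20 teeth = 20/23 turn
  gear 3: T3=19, direction=negative, advance = 66 mod 19 = 9 teeth = 9/19 turn
Gear 2: 66 mod 23 = 20
Fraction = 20 / 23 = 20/23 (gcd(20,23)=1) = 20/23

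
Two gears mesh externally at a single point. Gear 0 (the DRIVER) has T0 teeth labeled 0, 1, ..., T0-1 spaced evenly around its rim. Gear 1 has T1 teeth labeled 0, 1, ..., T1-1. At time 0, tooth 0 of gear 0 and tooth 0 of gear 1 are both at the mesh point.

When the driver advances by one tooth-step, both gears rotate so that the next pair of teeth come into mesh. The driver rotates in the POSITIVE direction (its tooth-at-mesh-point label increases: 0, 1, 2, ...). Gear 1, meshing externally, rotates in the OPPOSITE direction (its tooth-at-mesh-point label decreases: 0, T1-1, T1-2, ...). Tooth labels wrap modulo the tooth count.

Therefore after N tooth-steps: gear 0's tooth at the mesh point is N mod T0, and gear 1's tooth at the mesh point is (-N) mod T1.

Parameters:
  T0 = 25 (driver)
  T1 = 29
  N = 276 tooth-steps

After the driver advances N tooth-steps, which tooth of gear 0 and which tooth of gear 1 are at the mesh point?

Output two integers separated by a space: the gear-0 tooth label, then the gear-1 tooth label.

Gear 0 (driver, T0=25): tooth at mesh = N mod T0
  276 = 11 * 25 + 1, so 276 mod 25 = 1
  gear 0 tooth = 1
Gear 1 (driven, T1=29): tooth at mesh = (-N) mod T1
  276 = 9 * 29 + 15, so 276 mod 29 = 15
  (-276) mod 29 = (-15) mod 29 = 29 - 15 = 14
Mesh after 276 steps: gear-0 tooth 1 meets gear-1 tooth 14

Answer: 1 14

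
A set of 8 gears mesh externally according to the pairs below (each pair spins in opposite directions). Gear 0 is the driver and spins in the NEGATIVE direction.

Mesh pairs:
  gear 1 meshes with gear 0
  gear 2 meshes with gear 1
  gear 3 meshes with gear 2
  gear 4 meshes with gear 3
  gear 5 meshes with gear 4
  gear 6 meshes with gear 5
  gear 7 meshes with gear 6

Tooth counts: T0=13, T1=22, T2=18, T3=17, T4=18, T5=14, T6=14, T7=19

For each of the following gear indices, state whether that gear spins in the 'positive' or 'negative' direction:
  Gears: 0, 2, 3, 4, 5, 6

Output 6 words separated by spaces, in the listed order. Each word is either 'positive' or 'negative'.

Gear 0 (driver): negative (depth 0)
  gear 1: meshes with gear 0 -> depth 1 -> positive (opposite of gear 0)
  gear 2: meshes with gear 1 -> depth 2 -> negative (opposite of gear 1)
  gear 3: meshes with gear 2 -> depth 3 -> positive (opposite of gear 2)
  gear 4: meshes with gear 3 -> depth 4 -> negative (opposite of gear 3)
  gear 5: meshes with gear 4 -> depth 5 -> positive (opposite of gear 4)
  gear 6: meshes with gear 5 -> depth 6 -> negative (opposite of gear 5)
  gear 7: meshes with gear 6 -> depth 7 -> positive (opposite of gear 6)
Queried indices 0, 2, 3, 4, 5, 6 -> negative, negative, positive, negative, positive, negative

Answer: negative negative positive negative positive negative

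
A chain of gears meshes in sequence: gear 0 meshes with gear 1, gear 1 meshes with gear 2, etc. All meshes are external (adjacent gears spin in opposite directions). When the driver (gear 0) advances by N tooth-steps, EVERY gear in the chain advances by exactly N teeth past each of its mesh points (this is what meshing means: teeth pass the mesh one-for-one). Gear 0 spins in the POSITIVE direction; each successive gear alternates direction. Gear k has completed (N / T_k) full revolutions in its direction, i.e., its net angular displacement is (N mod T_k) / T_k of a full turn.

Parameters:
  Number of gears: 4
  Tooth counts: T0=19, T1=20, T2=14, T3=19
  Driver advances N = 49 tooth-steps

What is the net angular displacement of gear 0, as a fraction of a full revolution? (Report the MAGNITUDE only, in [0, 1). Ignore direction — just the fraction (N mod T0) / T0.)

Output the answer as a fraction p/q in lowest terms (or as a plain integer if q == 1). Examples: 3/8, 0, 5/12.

Chain of 4 gears, tooth counts: [19, 20, 14, 19]
  gear 0: T0=19, direction=positive, advance = 49 mod 19 = 11 teeth = 11/19 turn
  gear 1: T1=20, direction=negative, advance = 49 mod 20 = 9 teeth = 9/20 turn
  gear 2: T2=14, direction=positive, advance = 49 mod 14 = 7 teeth = 7/14 turn
  gear 3: T3=19, direction=negative, advance = 49 mod 19 = 11 teeth = 11/19 turn
Gear 0: 49 mod 19 = 11
Fraction = 11 / 19 = 11/19 (gcd(11,19)=1) = 11/19

Answer: 11/19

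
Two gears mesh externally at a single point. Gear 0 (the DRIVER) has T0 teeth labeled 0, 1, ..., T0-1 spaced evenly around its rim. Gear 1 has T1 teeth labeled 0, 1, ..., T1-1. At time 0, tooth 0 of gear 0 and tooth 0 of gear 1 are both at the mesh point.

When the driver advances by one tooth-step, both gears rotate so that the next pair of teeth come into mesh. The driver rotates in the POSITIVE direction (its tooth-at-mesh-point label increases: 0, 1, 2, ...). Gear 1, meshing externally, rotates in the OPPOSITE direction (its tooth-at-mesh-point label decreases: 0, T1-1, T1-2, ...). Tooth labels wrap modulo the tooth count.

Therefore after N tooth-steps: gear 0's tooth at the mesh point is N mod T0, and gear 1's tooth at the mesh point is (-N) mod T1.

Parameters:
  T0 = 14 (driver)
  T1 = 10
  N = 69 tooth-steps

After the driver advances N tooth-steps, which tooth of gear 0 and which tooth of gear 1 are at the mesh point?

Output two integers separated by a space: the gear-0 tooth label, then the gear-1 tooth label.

Gear 0 (driver, T0=14): tooth at mesh = N mod T0
  69 = 4 * 14 + 13, so 69 mod 14 = 13
  gear 0 tooth = 13
Gear 1 (driven, T1=10): tooth at mesh = (-N) mod T1
  69 = 6 * 10 + 9, so 69 mod 10 = 9
  (-69) mod 10 = (-9) mod 10 = 10 - 9 = 1
Mesh after 69 steps: gear-0 tooth 13 meets gear-1 tooth 1

Answer: 13 1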